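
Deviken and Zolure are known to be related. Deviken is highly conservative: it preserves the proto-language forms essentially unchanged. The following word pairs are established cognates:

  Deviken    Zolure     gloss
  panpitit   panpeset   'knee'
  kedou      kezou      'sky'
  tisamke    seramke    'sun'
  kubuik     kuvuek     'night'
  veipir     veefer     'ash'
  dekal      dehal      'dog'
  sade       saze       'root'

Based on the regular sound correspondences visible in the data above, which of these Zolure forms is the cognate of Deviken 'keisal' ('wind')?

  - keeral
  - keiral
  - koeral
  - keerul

keeral

kubuik ~ kuvuek — Deviken i corresponds to Zolure e after a vowel, before a consonant other than r, m, n, p, b, f, v.
tisamke ~ seramke — Deviken s corresponds to Zolure r between vowels (before a back vowel).
Applying these to Deviken 'keisal':
  keisal → keesal   (i→e after a vowel, before a consonant other than r, m, n, p, b, f, v)
  keesal → keeral   (s→r between vowels (before a back vowel))
So the Zolure cognate is 'keeral'.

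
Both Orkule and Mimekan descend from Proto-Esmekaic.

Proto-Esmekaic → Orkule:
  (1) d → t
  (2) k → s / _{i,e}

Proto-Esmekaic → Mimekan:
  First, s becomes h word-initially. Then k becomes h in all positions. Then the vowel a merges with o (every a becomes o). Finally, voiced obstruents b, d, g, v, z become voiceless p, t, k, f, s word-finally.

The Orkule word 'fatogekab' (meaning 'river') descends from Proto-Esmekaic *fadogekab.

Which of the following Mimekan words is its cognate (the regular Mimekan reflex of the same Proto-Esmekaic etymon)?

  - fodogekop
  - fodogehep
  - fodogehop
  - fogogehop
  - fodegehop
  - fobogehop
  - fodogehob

fodogehop

Mimekan: start from *fadogekab.
  rule 1: no change — fadogekab
  rule 2 (unconditioned shift): fadogekab → fadogehab
  rule 3 (vowel merger): fadogehab → fodogehob
  rule 4 (final devoicing): fodogehob → fodogehop
  ⇒ Mimekan fodogehop
The other candidates each miss or misapply at least one Mimekan change.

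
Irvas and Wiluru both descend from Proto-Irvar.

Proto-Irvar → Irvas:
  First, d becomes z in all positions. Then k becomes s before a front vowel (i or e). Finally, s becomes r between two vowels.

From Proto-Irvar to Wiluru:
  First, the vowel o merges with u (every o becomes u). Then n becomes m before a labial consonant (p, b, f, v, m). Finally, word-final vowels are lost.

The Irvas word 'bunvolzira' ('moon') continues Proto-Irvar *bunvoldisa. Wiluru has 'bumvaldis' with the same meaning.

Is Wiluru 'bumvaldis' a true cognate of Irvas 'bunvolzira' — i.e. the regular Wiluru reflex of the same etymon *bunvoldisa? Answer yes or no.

Derive the expected Wiluru reflex of *bunvoldisa:
Wiluru: *bunvoldisa
  bunvoldisa → bunvuldisa   [vowel merger]
  bunvuldisa → bumvuldisa   [nasal place assimilation]
  bumvuldisa → bumvuldis   [apocope]
  giving Wiluru bumvuldis.
The regular Wiluru reflex would be 'bumvuldis', but the attested form is 'bumvaldis'. The correspondence is irregular, so they are not cognates (the Wiluru form has a different source).

no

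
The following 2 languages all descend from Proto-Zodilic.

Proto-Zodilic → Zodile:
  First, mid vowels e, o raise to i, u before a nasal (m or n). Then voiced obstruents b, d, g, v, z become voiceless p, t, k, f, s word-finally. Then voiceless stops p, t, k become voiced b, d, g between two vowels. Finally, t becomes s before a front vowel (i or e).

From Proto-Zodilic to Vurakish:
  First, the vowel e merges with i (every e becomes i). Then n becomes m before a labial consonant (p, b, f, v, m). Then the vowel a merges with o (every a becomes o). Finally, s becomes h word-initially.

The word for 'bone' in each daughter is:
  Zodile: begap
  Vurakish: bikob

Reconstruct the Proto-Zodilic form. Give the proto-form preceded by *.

Position 2: Zodile has e, Vurakish has i. Zodile preserves e here (none of its changes turn any other segment into e), so the proto-segment is *e.
Position 3: Zodile has g, Vurakish has k. Vurakish preserves k here (none of its changes turn any other segment into k), so the proto-segment is *k.
Verify the candidate proto-form against each daughter:
Zodile: *bekab
  bekab (rule 1 does not apply)
  bekab → bekap   [final devoicing]
  bekap → begap   [intervocalic voicing]
  begap (rule 4 does not apply)
  giving Zodile begap.
Vurakish: *bekab > bikab > bikob  (by vowel merger, vowel merger)
*bekab is the unique common source.

*bekab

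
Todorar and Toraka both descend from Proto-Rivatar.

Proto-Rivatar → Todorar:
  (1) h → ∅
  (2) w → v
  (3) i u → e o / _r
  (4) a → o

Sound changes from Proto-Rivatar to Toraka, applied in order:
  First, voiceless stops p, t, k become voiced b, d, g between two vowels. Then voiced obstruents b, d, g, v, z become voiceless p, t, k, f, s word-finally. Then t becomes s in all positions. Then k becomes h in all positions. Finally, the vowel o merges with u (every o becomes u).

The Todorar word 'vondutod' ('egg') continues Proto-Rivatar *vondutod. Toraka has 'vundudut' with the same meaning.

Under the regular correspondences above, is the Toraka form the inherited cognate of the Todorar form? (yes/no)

Derive the expected Toraka reflex of *vondutod:
Toraka: *vondutod > vondudod > vondudot > vondudos > vundudus  (by intervocalic voicing, final devoicing, unconditioned shift, vowel merger)
The regular Toraka reflex would be 'vundudus', but the attested form is 'vundudut'. The correspondence is irregular, so they are not cognates (the Toraka form has a different source).

no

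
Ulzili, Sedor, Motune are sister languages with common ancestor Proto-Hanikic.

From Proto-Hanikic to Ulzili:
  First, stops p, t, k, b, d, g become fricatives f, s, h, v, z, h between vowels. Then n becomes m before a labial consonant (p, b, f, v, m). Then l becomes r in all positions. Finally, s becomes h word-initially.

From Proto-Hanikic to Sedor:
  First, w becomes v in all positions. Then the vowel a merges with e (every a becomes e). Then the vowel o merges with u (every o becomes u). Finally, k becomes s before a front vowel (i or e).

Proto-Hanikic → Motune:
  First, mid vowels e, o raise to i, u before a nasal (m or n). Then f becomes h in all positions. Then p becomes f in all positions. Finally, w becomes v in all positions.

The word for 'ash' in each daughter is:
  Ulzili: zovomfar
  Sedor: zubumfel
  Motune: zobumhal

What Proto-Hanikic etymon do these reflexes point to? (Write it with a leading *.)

Position 4: Ulzili has o, Sedor has u, Motune has u. Ulzili preserves o here (none of its changes turn any other segment into o), so the proto-segment is *o.
Position 7: Ulzili has a, Sedor has e, Motune has a. Ulzili preserves a here (none of its changes turn any other segment into a), so the proto-segment is *a.
Position 6: Ulzili has f, Sedor has f, Motune has h. Sedor preserves f here (none of its changes turn any other segment into f), so the proto-segment is *f.
Continuing position by position gives *zobomfal; check it forward:
Ulzili: *zobomfal
  zobomfal → zovomfal   [intervocalic lenition]
  zovomfal (rule 2 does not apply)
  zovomfal → zovomfar   [unconditioned shift]
  zovomfar (rule 4 does not apply)
  giving Ulzili zovomfar.
Sedor: start from *zobomfal.
  rule 1: no change — zobomfal
  rule 2 (vowel merger): zobomfal → zobomfel
  rule 3 (vowel merger): zobomfel → zubumfel
  rule 4: no change — zubumfel
  ⇒ Sedor zubumfel
Motune: *zobomfal
  zobomfal → zobumfal   [pre-nasal raising]
  zobumfal → zobumhal   [unconditioned shift]
  zobumhal (rule 3 does not apply)
  zobumhal (rule 4 does not apply)
  giving Motune zobumhal.
*zobomfal is the unique common source.

*zobomfal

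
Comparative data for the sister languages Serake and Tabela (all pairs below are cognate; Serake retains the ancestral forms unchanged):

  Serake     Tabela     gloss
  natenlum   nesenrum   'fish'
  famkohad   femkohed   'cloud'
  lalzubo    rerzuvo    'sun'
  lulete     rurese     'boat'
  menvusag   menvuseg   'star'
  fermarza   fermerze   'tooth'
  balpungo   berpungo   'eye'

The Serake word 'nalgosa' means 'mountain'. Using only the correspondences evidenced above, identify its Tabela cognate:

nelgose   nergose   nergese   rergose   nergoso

nergose

natenlum ~ nesenrum, famkohad ~ femkohed — Serake a corresponds to Tabela e after a consonant, before a consonant other than r, m, n, p, b, f, v.
lalzubo ~ rerzuvo — Serake l corresponds to Tabela r after a vowel, before a consonant other than r, m, n, p, b, f, v.
fermarza ~ fermerze — Serake a corresponds to Tabela e word-finally.
Applying these to Serake 'nalgosa':
  nalgosa → nelgosa   (a→e after a consonant, before a consonant other than r, m, n, p, b, f, v)
  nelgosa → nergosa   (l→r after a vowel, before a consonant other than r, m, n, p, b, f, v)
  nergosa → nergose   (a→e word-finally)
So the Tabela cognate is 'nergose'.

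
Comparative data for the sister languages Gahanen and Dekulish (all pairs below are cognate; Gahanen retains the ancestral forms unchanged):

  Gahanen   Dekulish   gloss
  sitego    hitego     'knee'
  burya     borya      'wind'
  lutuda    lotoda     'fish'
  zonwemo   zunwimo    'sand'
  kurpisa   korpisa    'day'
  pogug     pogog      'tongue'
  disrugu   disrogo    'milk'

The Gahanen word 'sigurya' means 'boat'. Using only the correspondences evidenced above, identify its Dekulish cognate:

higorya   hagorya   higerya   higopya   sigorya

sitego ~ hitego — Gahanen s corresponds to Dekulish h word-initially before a front vowel.
burya ~ borya, kurpisa ~ korpisa — Gahanen u corresponds to Dekulish o after a consonant, before r.
Applying these to Gahanen 'sigurya':
  sigurya → higurya   (s→h word-initially before a front vowel)
  higurya → higorya   (u→o after a consonant, before r)
So the Dekulish cognate is 'higorya'.

higorya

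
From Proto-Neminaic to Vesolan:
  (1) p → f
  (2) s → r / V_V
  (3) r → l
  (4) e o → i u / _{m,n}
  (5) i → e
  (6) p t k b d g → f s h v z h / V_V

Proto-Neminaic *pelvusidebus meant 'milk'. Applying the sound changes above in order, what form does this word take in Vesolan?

Vesolan: *pelvusidebus > felvusidebus > felvuridebus > felvulidebus > felvuledebus > felvulezevus  (by unconditioned shift, rhotacism, unconditioned shift, vowel merger, intervocalic lenition)

felvulezevus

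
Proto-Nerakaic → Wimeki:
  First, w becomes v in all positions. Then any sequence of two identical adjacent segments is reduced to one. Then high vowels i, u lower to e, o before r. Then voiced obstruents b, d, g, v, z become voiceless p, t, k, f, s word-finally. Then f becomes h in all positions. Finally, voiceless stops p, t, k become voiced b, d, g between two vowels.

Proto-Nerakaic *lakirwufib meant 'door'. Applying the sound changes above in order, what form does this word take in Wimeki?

lagervuhip

Wimeki: start from *lakirwufib.
  rule 1 (unconditioned shift): lakirwufib → lakirvufib
  rule 2: no change — lakirvufib
  rule 3 (pre-rhotic lowering): lakirvufib → lakervufib
  rule 4 (final devoicing): lakervufib → lakervufip
  rule 5 (unconditioned shift): lakervufip → lakervuhip
  rule 6 (intervocalic voicing): lakervuhip → lagervuhip
  ⇒ Wimeki lagervuhip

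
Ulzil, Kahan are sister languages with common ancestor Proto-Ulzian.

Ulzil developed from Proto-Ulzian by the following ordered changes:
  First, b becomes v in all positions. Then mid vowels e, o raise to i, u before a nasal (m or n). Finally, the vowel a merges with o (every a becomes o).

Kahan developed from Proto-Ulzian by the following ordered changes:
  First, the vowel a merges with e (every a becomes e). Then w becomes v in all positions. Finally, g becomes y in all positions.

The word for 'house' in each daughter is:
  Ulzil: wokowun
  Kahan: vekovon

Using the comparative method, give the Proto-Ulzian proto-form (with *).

Position 2: Ulzil has o, Kahan has e. Taking the neighbouring segments as reconstructed: Ulzil o could go back to *a or *o; Kahan e could go back to *a or *e — the one source consistent with every daughter is *a.
Position 1: Ulzil has w, Kahan has v. Ulzil preserves w here (none of its changes turn any other segment into w), so the proto-segment is *w.
Verify the candidate proto-form against each daughter:
Ulzil: *wakowon > wakowun > wokowun  (by pre-nasal raising, vowel merger)
Kahan: start from *wakowon.
  rule 1 (vowel merger): wakowon → wekowon
  rule 2 (unconditioned shift): wekowon → vekovon
  rule 3: no change — vekovon
  ⇒ Kahan vekovon
*wakowon is the unique common source.

*wakowon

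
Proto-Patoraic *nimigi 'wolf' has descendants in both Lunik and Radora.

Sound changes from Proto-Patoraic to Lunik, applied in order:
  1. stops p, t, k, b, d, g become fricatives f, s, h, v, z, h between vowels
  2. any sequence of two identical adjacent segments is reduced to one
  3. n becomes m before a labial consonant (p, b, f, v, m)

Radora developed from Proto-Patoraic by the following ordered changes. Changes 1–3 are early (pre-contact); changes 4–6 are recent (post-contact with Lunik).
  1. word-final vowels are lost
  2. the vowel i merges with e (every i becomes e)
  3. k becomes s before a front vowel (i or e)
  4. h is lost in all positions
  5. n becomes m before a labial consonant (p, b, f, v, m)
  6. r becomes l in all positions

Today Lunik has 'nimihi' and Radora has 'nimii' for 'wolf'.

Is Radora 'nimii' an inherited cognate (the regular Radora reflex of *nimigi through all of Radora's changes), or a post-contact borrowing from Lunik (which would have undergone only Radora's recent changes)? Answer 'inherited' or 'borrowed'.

borrowed

If inherited, *nimigi would pass through all of Radora's changes:
Radora: start from *nimigi.
  rule 1 (apocope): nimigi → nimig
  rule 2 (vowel merger): nimig → nemeg
  rule 3: no change — nemeg
  rule 4: no change — nemeg
  rule 5: no change — nemeg
  rule 6: no change — nemeg
  ⇒ Radora nemeg
If borrowed from Lunik 'nimihi' after the early changes, it would undergo only the recent ones:
  rule 4 (h-loss): nimihi → nimii
  rule 5 (nasal place assimilation): no change (nimii)
  rule 6 (unconditioned shift): no change (nimii)
  ⇒ as a loan: nimii
Radora 'nimii' matches the loan outcome 'nimii', not the inherited 'nemeg' — it skipped the early Radora changes, so it was borrowed from Lunik.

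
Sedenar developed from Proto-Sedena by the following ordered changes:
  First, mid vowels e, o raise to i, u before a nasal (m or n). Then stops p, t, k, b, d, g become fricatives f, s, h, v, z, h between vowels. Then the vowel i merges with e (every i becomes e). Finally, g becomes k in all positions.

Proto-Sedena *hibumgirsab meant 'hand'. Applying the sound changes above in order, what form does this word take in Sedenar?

hevumkersab

Sedenar: *hibumgirsab
  hibumgirsab (rule 1 does not apply)
  hibumgirsab → hivumgirsab   [intervocalic lenition]
  hivumgirsab → hevumgersab   [vowel merger]
  hevumgersab → hevumkersab   [unconditioned shift]
  giving Sedenar hevumkersab.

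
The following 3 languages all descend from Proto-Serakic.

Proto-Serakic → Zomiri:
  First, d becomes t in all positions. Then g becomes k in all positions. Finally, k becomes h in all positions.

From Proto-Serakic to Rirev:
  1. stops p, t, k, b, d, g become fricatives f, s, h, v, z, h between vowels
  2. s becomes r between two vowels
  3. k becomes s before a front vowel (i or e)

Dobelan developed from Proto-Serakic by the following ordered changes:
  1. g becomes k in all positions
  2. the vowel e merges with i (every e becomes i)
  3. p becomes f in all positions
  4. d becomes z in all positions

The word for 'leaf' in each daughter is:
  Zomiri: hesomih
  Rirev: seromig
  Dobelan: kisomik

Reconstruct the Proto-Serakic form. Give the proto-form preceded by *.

*kesomig

Position 2: Zomiri has e, Rirev has e, Dobelan has i. Zomiri preserves e here (none of its changes turn any other segment into e), so the proto-segment is *e.
Position 3: Zomiri has s, Rirev has r, Dobelan has s. Zomiri preserves s here (none of its changes turn any other segment into s), so the proto-segment is *s.
Position 1: Zomiri has h, Rirev has s, Dobelan has k. Taking the neighbouring segments as reconstructed: Zomiri h could go back to *k or *g or *h; Rirev s could go back to *k or *s; Dobelan k could go back to *k or *g — the one source consistent with every daughter is *k.
This points to *kesomig. Verify forward in each daughter:
Zomiri: start from *kesomig.
  rule 1: no change — kesomig
  rule 2 (unconditioned shift): kesomig → kesomik
  rule 3 (unconditioned shift): kesomik → hesomih
  ⇒ Zomiri hesomih
Rirev: start from *kesomig.
  rule 1: no change — kesomig
  rule 2 (rhotacism): kesomig → keromig
  rule 3 (palatalisation): keromig → seromig
  ⇒ Rirev seromig
Dobelan: *kesomig
  kesomig → kesomik   [unconditioned shift]
  kesomik → kisomik   [vowel merger]
  kisomik (rule 3 does not apply)
  kisomik (rule 4 does not apply)
  giving Dobelan kisomik.
*kesomig is the unique common source.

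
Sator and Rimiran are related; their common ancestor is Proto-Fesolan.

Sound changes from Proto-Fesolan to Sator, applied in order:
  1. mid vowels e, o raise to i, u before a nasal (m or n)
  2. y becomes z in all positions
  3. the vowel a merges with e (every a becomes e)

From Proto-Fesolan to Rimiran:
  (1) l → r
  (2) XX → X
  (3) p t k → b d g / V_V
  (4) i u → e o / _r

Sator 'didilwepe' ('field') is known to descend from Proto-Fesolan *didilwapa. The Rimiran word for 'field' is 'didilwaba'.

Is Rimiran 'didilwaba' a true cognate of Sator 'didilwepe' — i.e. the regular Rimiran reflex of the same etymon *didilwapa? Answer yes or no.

no

Derive the expected Rimiran reflex of *didilwapa:
Rimiran: *didilwapa
  didilwapa → didirwapa   [unconditioned shift]
  didirwapa (rule 2 does not apply)
  didirwapa → didirwaba   [intervocalic voicing]
  didirwaba → diderwaba   [pre-rhotic lowering]
  giving Rimiran diderwaba.
The regular Rimiran reflex would be 'diderwaba', but the attested form is 'didilwaba'. The correspondence is irregular, so they are not cognates (the Rimiran form has a different source).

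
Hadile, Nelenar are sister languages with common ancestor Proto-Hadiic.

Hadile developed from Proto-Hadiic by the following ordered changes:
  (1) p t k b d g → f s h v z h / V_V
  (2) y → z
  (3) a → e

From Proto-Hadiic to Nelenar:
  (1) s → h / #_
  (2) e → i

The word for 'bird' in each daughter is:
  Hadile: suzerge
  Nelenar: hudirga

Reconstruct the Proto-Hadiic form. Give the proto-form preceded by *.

*suderga

Position 1: Hadile has s, Nelenar has h. Taking the neighbouring segments as reconstructed: Hadile s can only go back to *s; Nelenar h could go back to *s or *h — the one source consistent with every daughter is *s.
Position 4: Hadile has e, Nelenar has i. Taking the neighbouring segments as reconstructed: Hadile e could go back to *a or *e; Nelenar i could go back to *e or *i — the one source consistent with every daughter is *e.
Position 3: Hadile has z, Nelenar has d. Nelenar preserves d here (none of its changes turn any other segment into d), so the proto-segment is *d.
This points to *suderga. Verify forward in each daughter:
Hadile: *suderga
  suderga → suzerga   [intervocalic lenition]
  suzerga (rule 2 does not apply)
  suzerga → suzerge   [vowel merger]
  giving Hadile suzerge.
Nelenar: *suderga
  suderga → huderga   [debuccalisation]
  huderga → hudirga   [vowel merger]
  giving Nelenar hudirga.
*suderga is the unique common source.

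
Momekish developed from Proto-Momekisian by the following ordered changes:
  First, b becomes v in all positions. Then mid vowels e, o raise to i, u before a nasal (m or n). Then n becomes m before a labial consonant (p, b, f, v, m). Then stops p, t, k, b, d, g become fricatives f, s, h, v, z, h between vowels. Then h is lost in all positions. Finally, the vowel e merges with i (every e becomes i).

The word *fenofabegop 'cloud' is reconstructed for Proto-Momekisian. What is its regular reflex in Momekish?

Momekish: *fenofabegop
  fenofabegop → fenofavegop   [unconditioned shift]
  fenofavegop → finofavegop   [pre-nasal raising]
  finofavegop (rule 3 does not apply)
  finofavegop → finofavehop   [intervocalic lenition]
  finofavehop → finofaveop   [h-loss]
  finofaveop → finofaviop   [vowel merger]
  giving Momekish finofaviop.

finofaviop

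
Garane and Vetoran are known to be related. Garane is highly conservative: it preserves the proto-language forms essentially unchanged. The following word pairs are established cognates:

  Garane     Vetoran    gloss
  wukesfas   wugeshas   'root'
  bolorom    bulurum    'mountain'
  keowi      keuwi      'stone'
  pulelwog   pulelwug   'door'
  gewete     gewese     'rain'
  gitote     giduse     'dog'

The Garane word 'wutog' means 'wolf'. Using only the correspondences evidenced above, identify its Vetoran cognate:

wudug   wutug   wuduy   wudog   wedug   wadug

gitote ~ giduse — Garane t corresponds to Vetoran d between vowels (before a back vowel).
bolorom ~ bulurum, pulelwog ~ pulelwug — Garane o corresponds to Vetoran u after a consonant, before a consonant other than r, m, n, p, b, f, v.
Applying these to Garane 'wutog':
  wutog → wudog   (t→d between vowels (before a back vowel))
  wudog → wudug   (o→u after a consonant, before a consonant other than r, m, n, p, b, f, v)
So the Vetoran cognate is 'wudug'.

wudug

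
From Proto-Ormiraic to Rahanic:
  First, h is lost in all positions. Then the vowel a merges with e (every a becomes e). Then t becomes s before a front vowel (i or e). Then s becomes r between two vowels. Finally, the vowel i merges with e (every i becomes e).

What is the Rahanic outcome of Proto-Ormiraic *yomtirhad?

Rahanic: *yomtirhad > yomtirad > yomtired > yomsired > yomsered  (by h-loss, vowel merger, palatalisation, vowel merger)

yomsered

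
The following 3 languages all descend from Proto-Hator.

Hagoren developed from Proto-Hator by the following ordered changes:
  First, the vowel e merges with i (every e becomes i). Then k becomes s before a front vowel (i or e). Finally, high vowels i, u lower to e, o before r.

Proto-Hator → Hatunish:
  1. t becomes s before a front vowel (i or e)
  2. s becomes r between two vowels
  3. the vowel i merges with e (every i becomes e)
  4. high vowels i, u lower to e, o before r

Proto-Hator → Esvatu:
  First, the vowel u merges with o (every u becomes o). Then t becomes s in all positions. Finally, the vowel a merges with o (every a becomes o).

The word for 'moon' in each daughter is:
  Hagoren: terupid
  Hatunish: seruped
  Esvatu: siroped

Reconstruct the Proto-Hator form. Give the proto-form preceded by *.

Position 2: Hagoren has e, Hatunish has e, Esvatu has i. Esvatu preserves i here (none of its changes turn any other segment into i), so the proto-segment is *i.
Position 4: Hagoren has u, Hatunish has u, Esvatu has o. Hagoren preserves u here (none of its changes turn any other segment into u), so the proto-segment is *u.
This points to *tiruped. Verify forward in each daughter:
Hagoren: *tiruped
  tiruped → tirupid   [vowel merger]
  tirupid (rule 2 does not apply)
  tirupid → terupid   [pre-rhotic lowering]
  giving Hagoren terupid.
Hatunish: *tiruped
  tiruped → siruped   [palatalisation]
  siruped (rule 2 does not apply)
  siruped → seruped   [vowel merger]
  seruped (rule 4 does not apply)
  giving Hatunish seruped.
Esvatu: *tiruped > tiroped > siroped  (by vowel merger, unconditioned shift)
No other proto-form is consistent with every reflex, so the reconstruction is *tiruped.

*tiruped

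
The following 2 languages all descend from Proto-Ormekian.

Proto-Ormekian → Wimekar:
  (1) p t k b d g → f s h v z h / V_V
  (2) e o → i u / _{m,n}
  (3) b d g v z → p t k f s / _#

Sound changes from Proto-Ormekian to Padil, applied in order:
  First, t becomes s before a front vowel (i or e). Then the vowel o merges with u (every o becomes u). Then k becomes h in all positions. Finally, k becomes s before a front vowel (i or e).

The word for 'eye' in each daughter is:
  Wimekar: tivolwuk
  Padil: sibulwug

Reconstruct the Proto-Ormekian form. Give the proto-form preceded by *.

Position 8: Wimekar has k, Padil has g. Padil preserves g here (none of its changes turn any other segment into g), so the proto-segment is *g.
Position 4: Wimekar has o, Padil has u. Wimekar preserves o here (none of its changes turn any other segment into o), so the proto-segment is *o.
Position 1: Wimekar has t, Padil has s. Taking the neighbouring segments as reconstructed: Wimekar t can only go back to *t; Padil s could go back to *t or *s — the one source consistent with every daughter is *t.
This points to *tibolwug. Verify forward in each daughter:
Wimekar: *tibolwug > tivolwug > tivolwuk  (by intervocalic lenition, final devoicing)
Padil: *tibolwug > sibolwug > sibulwug  (by palatalisation, vowel merger)
Only *tibolwug yields all of Wimekar tivolwuk, Padil sibulwug.

*tibolwug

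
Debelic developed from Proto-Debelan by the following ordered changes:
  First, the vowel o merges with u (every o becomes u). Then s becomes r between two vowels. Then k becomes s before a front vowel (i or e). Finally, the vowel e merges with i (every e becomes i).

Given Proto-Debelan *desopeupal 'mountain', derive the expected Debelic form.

Debelic: *desopeupal > desupeupal > derupeupal > dirupiupal  (by vowel merger, rhotacism, vowel merger)

dirupiupal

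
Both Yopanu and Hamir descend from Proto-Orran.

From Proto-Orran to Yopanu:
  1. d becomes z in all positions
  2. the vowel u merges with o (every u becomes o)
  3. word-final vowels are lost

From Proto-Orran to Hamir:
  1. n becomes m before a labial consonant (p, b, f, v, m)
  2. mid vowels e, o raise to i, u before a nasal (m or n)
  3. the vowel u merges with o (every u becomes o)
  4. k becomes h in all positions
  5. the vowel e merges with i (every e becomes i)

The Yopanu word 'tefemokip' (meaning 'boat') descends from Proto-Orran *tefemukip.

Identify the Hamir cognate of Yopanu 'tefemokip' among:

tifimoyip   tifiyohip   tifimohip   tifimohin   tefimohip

Hamir: *tefemukip
  tefemukip (rule 1 does not apply)
  tefemukip → tefimukip   [pre-nasal raising]
  tefimukip → tefimokip   [vowel merger]
  tefimokip → tefimohip   [unconditioned shift]
  tefimohip → tifimohip   [vowel merger]
  giving Hamir tifimohip.
Only 'tifimohip' matches the regular Hamir development of *tefemukip.

tifimohip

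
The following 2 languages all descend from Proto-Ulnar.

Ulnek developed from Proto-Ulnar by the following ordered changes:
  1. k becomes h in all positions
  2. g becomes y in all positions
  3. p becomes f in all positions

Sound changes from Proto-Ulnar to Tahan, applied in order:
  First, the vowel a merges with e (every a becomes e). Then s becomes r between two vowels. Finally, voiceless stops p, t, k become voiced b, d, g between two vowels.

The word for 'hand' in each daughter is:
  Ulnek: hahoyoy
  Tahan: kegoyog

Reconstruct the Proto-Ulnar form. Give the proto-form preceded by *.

*kakoyog

Position 2: Ulnek has a, Tahan has e. Ulnek preserves a here (none of its changes turn any other segment into a), so the proto-segment is *a.
Position 3: Ulnek has h, Tahan has g. Taking the neighbouring segments as reconstructed: Ulnek h could go back to *k or *h; Tahan g could go back to *k or *g — the one source consistent with every daughter is *k.
Position 1: Ulnek has h, Tahan has k. Tahan preserves k here (none of its changes turn any other segment into k), so the proto-segment is *k.
Verify the candidate proto-form against each daughter:
Ulnek: *kakoyog
  kakoyog → hahoyog   [unconditioned shift]
  hahoyog → hahoyoy   [unconditioned shift]
  hahoyoy (rule 3 does not apply)
  giving Ulnek hahoyoy.
Tahan: *kakoyog
  kakoyog → kekoyog   [vowel merger]
  kekoyog (rule 2 does not apply)
  kekoyog → kegoyog   [intervocalic voicing]
  giving Tahan kegoyog.
Only *kakoyog yields all of Ulnek hahoyoy, Tahan kegoyog.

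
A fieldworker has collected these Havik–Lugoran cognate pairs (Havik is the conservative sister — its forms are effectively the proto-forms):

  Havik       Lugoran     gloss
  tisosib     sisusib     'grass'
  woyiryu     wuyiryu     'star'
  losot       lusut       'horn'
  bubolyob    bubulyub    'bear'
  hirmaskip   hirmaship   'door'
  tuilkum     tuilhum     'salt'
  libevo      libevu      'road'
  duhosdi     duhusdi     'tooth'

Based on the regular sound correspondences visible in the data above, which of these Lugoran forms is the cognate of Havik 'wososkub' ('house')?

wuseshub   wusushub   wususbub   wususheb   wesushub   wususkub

tisosib ~ sisusib, woyiryu ~ wuyiryu — Havik o corresponds to Lugoran u after a consonant, before a consonant other than r, m, n, p, b, f, v.
tuilkum ~ tuilhum — Havik k corresponds to Lugoran h after a consonant, before a back vowel.
Applying these to Havik 'wososkub':
  wososkub → wusoskub   (o→u after a consonant, before a consonant other than r, m, n, p, b, f, v)
  wusoskub → wususkub   (o→u after a consonant, before a consonant other than r, m, n, p, b, f, v)
  wususkub → wusushub   (k→h after a consonant, before a back vowel)
So the Lugoran cognate is 'wusushub'.

wusushub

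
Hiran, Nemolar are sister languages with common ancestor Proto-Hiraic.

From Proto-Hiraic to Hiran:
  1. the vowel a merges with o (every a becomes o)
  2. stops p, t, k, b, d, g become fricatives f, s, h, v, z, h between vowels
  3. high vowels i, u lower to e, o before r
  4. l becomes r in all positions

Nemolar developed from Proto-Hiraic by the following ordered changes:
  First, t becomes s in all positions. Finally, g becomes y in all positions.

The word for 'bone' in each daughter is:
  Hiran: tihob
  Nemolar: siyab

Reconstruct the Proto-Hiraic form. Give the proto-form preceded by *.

*tigab

Position 3: Hiran has h, Nemolar has y. Taking the neighbouring segments as reconstructed: Hiran h could go back to *k or *g or *h; Nemolar y could go back to *g or *y — the one source consistent with every daughter is *g.
Position 4: Hiran has o, Nemolar has a. Nemolar preserves a here (none of its changes turn any other segment into a), so the proto-segment is *a.
Position 1: Hiran has t, Nemolar has s. Hiran preserves t here (none of its changes turn any other segment into t), so the proto-segment is *t.
The remaining positions agree across the daughters. Check the candidate against every language:
Hiran: *tigab
  tigab → tigob   [vowel merger]
  tigob → tihob   [intervocalic lenition]
  tihob (rule 3 does not apply)
  tihob (rule 4 does not apply)
  giving Hiran tihob.
Nemolar: *tigab > sigab > siyab  (by unconditioned shift, unconditioned shift)
Only *tigab yields all of Hiran tihob, Nemolar siyab.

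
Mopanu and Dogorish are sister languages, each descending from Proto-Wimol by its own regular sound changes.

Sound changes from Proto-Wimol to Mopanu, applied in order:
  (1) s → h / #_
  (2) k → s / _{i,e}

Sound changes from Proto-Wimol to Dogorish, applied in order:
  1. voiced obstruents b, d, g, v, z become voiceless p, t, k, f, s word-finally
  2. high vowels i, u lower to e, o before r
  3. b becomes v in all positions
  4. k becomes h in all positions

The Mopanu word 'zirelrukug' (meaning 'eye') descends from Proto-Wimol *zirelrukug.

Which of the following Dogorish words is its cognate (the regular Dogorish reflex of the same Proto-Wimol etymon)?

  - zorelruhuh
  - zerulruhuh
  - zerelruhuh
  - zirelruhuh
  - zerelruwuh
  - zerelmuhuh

zerelruhuh

Dogorish: start from *zirelrukug.
  rule 1 (final devoicing): zirelrukug → zirelrukuk
  rule 2 (pre-rhotic lowering): zirelrukuk → zerelrukuk
  rule 3: no change — zerelrukuk
  rule 4 (unconditioned shift): zerelrukuk → zerelruhuh
  ⇒ Dogorish zerelruhuh
Only 'zerelruhuh' matches the regular Dogorish development of *zirelrukug.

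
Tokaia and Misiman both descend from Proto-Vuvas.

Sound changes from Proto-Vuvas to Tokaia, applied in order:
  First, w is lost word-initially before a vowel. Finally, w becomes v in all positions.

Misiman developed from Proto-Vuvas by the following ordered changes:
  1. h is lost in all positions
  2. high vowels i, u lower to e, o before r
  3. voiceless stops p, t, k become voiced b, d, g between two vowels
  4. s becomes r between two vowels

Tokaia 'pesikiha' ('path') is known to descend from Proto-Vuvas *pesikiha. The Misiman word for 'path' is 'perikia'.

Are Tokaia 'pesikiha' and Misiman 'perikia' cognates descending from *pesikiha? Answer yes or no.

Derive the expected Misiman reflex of *pesikiha:
Misiman: start from *pesikiha.
  rule 1 (h-loss): pesikiha → pesikia
  rule 2: no change — pesikia
  rule 3 (intervocalic voicing): pesikia → pesigia
  rule 4 (rhotacism): pesigia → perigia
  ⇒ Misiman perigia
The regular Misiman reflex would be 'perigia', but the attested form is 'perikia'. The correspondence is irregular, so they are not cognates (the Misiman form has a different source).

no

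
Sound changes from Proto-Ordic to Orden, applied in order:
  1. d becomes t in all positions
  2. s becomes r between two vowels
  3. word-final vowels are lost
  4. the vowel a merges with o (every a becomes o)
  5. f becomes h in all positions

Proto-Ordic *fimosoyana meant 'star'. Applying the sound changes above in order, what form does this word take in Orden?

Orden: *fimosoyana > fimoroyana > fimoroyan > fimoroyon > himoroyon  (by rhotacism, apocope, vowel merger, unconditioned shift)

himoroyon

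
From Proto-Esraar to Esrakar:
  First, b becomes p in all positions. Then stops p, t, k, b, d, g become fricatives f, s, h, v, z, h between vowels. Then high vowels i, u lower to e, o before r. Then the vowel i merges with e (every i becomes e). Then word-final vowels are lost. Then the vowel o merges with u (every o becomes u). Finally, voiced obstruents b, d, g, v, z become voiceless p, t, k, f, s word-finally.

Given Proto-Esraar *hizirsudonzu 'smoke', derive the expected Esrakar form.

Esrakar: start from *hizirsudonzu.
  rule 1: no change — hizirsudonzu
  rule 2 (intervocalic lenition): hizirsudonzu → hizirsuzonzu
  rule 3 (pre-rhotic lowering): hizirsuzonzu → hizersuzonzu
  rule 4 (vowel merger): hizersuzonzu → hezersuzonzu
  rule 5 (apocope): hezersuzonzu → hezersuzonz
  rule 6 (vowel merger): hezersuzonz → hezersuzunz
  rule 7 (final devoicing): hezersuzunz → hezersuzuns
  ⇒ Esrakar hezersuzuns

hezersuzuns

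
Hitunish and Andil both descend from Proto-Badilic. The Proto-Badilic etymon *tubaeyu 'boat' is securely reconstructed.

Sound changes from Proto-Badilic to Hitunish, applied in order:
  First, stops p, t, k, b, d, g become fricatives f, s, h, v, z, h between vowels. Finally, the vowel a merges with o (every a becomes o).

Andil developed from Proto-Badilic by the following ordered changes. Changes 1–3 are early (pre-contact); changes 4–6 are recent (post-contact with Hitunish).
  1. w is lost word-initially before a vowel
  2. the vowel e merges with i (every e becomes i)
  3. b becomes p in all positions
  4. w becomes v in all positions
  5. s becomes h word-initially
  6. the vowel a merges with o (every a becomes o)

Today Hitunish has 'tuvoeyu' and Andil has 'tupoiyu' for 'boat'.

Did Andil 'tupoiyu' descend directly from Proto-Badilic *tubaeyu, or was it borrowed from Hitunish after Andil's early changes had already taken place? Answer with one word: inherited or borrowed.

inherited

If inherited, *tubaeyu would pass through all of Andil's changes:
Andil: *tubaeyu
  tubaeyu (rule 1 does not apply)
  tubaeyu → tubaiyu   [vowel merger]
  tubaiyu → tupaiyu   [unconditioned shift]
  tupaiyu (rule 4 does not apply)
  tupaiyu (rule 5 does not apply)
  tupaiyu → tupoiyu   [vowel merger]
  giving Andil tupoiyu.
If borrowed from Hitunish 'tuvoeyu' after the early changes, it would undergo only the recent ones:
  rule 4 (unconditioned shift): no change (tuvoeyu)
  rule 5 (debuccalisation): no change (tuvoeyu)
  rule 6 (vowel merger): no change (tuvoeyu)
  ⇒ as a loan: tuvoeyu
Andil 'tupoiyu' matches the inherited outcome exactly, so it is an inherited cognate, not a loan.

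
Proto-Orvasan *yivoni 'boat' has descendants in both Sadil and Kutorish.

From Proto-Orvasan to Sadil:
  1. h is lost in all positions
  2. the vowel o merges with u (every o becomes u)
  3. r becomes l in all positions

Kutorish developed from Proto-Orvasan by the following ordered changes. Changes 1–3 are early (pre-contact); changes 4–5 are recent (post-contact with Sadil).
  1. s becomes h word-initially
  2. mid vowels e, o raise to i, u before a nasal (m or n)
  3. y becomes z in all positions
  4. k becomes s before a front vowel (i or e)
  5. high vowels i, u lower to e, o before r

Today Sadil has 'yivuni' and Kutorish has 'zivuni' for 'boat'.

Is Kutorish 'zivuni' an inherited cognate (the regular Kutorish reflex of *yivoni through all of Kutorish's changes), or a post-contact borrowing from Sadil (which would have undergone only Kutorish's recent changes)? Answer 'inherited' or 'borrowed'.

If inherited, *yivoni would pass through all of Kutorish's changes:
Kutorish: *yivoni > yivuni > zivuni  (by pre-nasal raising, unconditioned shift)
If borrowed from Sadil 'yivuni' after the early changes, it would undergo only the recent ones:
  rule 4 (palatalisation): no change (yivuni)
  rule 5 (pre-rhotic lowering): no change (yivuni)
  ⇒ as a loan: yivuni
Kutorish 'zivuni' matches the inherited outcome exactly, so it is an inherited cognate, not a loan.

inherited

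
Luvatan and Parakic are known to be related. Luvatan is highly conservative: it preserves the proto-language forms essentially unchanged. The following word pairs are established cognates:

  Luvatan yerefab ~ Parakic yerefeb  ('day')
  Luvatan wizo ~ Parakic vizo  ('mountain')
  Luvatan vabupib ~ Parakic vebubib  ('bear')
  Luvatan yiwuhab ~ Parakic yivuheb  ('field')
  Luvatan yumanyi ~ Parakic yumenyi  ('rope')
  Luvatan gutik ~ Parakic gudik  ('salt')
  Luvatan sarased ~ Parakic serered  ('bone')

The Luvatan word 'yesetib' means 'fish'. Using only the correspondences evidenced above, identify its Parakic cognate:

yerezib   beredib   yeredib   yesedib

sarased ~ serered — Luvatan s corresponds to Parakic r between vowels (before a front vowel).
gutik ~ gudik — Luvatan t corresponds to Parakic d between vowels (before a front vowel).
Applying these to Luvatan 'yesetib':
  yesetib → yeretib   (s→r between vowels (before a front vowel))
  yeretib → yeredib   (t→d between vowels (before a front vowel))
So the Parakic cognate is 'yeredib'.

yeredib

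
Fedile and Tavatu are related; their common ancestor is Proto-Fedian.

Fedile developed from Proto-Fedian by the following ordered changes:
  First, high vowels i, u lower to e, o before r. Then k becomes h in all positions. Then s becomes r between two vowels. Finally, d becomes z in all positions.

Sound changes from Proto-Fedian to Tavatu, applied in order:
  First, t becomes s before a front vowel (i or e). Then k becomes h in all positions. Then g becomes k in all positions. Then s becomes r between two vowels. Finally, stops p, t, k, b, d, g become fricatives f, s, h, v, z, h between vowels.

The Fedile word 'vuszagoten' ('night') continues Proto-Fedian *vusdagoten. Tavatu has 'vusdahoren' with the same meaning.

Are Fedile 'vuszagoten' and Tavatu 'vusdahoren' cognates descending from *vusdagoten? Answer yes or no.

yes

Derive the expected Tavatu reflex of *vusdagoten:
Tavatu: *vusdagoten > vusdagosen > vusdakosen > vusdakoren > vusdahoren  (by palatalisation, unconditioned shift, rhotacism, intervocalic lenition)
Tavatu 'vusdahoren' matches the regular reflex exactly, so the pair is cognate.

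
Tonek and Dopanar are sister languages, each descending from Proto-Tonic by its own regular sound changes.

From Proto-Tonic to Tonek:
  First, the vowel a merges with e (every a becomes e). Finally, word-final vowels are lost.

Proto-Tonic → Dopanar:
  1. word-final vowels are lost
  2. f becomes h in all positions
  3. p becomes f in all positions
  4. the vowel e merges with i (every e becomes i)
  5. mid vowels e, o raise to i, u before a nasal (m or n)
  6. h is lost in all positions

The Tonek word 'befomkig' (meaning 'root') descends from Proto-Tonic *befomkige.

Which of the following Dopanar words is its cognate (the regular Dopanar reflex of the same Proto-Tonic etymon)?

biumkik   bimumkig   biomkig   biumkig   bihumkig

biumkig

Dopanar: start from *befomkige.
  rule 1 (apocope): befomkige → befomkig
  rule 2 (unconditioned shift): befomkig → behomkig
  rule 3: no change — behomkig
  rule 4 (vowel merger): behomkig → bihomkig
  rule 5 (pre-nasal raising): bihomkig → bihumkig
  rule 6 (h-loss): bihumkig → biumkig
  ⇒ Dopanar biumkig
Only 'biumkig' matches the regular Dopanar development of *befomkige.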